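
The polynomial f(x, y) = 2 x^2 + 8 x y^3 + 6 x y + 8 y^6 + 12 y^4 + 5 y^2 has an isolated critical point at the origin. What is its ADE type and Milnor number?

The Hessian of f at 0 is [[4, 6], [6, 10]] with rank 2, so corank 0. A Groebner basis of the Jacobian ideal J(f) in C{x,y} is {x, y}; counting standard monomials gives mu = 1. Corank 0: nondegenerate Morse point, so A_1.

Type A1, Milnor number mu = 1.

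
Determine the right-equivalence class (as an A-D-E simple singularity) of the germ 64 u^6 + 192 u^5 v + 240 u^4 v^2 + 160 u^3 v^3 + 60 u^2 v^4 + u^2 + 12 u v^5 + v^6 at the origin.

The Hessian of f at 0 has rank 1. Corank 1: A-series; mu = 5 gives A_5.

A_5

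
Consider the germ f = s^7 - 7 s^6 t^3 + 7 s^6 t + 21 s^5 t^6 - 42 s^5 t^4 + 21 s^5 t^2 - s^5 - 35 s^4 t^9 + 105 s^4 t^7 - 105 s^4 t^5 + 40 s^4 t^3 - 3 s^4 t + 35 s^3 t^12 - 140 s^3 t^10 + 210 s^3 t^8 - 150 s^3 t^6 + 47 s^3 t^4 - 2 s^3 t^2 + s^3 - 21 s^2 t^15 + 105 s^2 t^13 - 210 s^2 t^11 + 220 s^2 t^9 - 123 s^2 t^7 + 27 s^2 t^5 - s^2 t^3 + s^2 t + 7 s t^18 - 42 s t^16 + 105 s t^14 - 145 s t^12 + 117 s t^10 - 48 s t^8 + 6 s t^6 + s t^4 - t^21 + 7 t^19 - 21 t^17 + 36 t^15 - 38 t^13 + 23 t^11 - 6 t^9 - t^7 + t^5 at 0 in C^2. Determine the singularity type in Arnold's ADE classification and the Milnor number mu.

The Hessian of f at 0 has rank 0. Corank 2; j^3 = s^2*(s + t) has shape L^2 M (L != M), so D-series; mu = 6 gives D_6.

Type D_{6}, Milnor number mu = 6.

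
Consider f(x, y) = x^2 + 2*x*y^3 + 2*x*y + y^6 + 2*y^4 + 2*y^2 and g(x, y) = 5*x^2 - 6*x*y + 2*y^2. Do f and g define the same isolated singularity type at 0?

The Hessian of f at 0 has rank 2. Corank 0: nondegenerate Morse point, so A_1. The Hessian of g at 0 has rank 2. Corank 0: nondegenerate Morse point, so A_1. Both have type A_1, hence right-equivalent.

Yes.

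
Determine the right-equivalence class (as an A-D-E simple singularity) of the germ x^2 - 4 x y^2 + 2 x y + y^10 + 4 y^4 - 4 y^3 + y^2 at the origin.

The Hessian of f at 0 is [[2, 2], [2, 2]] with rank 1, so corank 1. A Groebner basis of the Jacobian ideal J(f) in C{x,y} is {x^5 - 5*x^4 - 15*x^3*y - 35*x^3/4 - 27*x^2*y/2 - 23*x^2/8 - 27*x*y/8 - x/4 - y/4, x^4*y + 2*x^4 + 5*x^3*y + 5*x^3/2 + 15*x^2*y/4 + 3*x^2/4 + 7*x*y/8 + x/16 + y/16, -x/2 + y^2 - y/2}; counting standard monomials gives mu = 9. Corank 1: A-series; mu = 9 gives A_9.

A_9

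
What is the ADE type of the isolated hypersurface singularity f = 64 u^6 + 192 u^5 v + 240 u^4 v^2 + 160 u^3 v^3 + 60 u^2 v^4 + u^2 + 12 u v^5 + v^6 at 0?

The Hessian of f at 0 has rank 1. Corank 1: A-series; mu = 5 gives A_5.

A5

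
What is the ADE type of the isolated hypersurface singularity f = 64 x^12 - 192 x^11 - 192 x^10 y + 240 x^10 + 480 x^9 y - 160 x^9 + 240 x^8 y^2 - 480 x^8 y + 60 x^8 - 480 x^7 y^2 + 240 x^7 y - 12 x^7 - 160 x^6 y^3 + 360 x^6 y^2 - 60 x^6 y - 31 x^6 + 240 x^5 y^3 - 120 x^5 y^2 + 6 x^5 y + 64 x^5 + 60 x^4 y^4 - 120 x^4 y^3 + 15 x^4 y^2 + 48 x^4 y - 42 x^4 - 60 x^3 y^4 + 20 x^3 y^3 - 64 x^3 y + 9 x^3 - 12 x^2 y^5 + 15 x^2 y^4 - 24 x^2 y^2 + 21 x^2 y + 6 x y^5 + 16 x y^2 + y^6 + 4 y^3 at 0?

The Hessian of f at 0 has rank 0. Corank 2; j^3 = (x + y)*(3*x + 2*y)^2 has shape L^2 M (L != M), so D-series; mu = 7 gives D_7.

D_7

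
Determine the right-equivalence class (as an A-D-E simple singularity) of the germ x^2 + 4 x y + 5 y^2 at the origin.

The Hessian of f at 0 has rank 2. Corank 0: nondegenerate Morse point, so A_1.

A1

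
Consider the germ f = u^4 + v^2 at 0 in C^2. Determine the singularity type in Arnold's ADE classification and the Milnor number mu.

Type A_3, Milnor number mu = 3.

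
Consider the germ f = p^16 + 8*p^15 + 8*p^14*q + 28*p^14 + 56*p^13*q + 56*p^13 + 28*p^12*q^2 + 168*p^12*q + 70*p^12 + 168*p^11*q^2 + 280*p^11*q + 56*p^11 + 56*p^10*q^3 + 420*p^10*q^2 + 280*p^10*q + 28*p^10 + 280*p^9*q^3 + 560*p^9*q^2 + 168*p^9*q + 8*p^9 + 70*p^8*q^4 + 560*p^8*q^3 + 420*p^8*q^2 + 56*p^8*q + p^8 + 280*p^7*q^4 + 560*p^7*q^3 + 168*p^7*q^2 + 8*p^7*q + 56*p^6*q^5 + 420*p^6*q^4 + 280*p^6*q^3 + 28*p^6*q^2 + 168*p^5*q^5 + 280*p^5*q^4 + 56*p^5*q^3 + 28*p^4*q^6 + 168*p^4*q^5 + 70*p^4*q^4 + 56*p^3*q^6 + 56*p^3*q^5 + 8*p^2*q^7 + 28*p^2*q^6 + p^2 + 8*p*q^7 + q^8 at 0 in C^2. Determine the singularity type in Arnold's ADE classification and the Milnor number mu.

The Hessian of f at 0 is [[2, 0], [0, 0]] with rank 1, so corank 1. A Groebner basis of the Jacobian ideal J(f) in C{p,q} is {q^7, p}; counting standard monomials gives mu = 7. Corank 1: A-series; mu = 7 gives A_7.

Type A_{7}, Milnor number mu = 7.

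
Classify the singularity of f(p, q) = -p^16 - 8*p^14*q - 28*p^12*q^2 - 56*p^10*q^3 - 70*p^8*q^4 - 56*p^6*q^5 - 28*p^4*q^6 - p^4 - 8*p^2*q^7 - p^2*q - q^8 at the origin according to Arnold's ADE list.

The Hessian of f at 0 is [[0, 0], [0, 0]] with rank 0, so corank 2. A Groebner basis of the Jacobian ideal J(f) in C{p,q} is {p^2/8 + q^7, p^3, p*q}; counting standard monomials gives mu = 9. Corank 2; j^3 = -p^2*q has shape L^2 M (L != M), so D-series; mu = 9 gives D_9.

D_9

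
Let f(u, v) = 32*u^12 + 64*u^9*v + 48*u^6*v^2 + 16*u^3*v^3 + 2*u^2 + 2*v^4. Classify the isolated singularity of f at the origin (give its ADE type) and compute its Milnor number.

The Hessian of f at 0 has rank 1. Corank 1: A-series; mu = 3 gives A_3.

Type A3, Milnor number mu = 3.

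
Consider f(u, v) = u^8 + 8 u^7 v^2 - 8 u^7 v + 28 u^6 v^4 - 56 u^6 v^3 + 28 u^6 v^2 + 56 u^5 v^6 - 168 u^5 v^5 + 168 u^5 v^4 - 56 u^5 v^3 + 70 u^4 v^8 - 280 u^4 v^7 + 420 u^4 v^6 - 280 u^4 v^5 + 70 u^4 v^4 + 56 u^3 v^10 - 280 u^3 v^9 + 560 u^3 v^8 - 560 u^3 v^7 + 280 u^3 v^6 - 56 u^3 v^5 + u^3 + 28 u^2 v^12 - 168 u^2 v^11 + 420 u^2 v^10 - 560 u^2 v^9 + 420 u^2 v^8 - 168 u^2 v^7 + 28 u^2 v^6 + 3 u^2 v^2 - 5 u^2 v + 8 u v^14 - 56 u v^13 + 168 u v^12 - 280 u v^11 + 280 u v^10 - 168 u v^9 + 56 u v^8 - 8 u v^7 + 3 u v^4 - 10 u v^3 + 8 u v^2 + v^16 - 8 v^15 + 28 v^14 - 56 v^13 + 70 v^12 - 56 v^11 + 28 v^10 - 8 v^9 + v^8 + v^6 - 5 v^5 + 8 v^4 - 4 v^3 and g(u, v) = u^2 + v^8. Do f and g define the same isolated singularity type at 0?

The Hessian of f at 0 has rank 0. Corank 2; j^3 = (u - 2*v)^2*(u - v) has shape L^2 M (L != M), so D-series; mu = 9 gives D_9. The Hessian of g at 0 has rank 1. Corank 1: A-series; mu = 7 gives A_7. f is D_9 but g is A_7, hence not right-equivalent.

No.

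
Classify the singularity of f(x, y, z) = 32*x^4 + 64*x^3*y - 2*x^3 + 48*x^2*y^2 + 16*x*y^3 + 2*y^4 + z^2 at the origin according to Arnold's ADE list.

E_{6}

The Hessian of f at 0 has rank 1. Corank 2; j^3 = -2*x^3 is a perfect cube, so E-series; the 4-jet and mu = 6 give E_6.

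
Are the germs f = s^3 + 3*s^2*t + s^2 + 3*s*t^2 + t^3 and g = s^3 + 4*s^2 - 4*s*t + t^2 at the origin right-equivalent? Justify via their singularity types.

Yes.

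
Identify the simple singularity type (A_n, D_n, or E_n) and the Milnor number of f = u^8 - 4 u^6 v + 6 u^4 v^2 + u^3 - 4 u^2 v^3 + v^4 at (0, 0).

Type E_{6}, Milnor number mu = 6.

The Hessian of f at 0 is [[0, 0], [0, 0]] with rank 0, so corank 2. A Groebner basis of the Jacobian ideal J(f) in C{u,v} is {v^3, u^2}; counting standard monomials gives mu = 6. Corank 2; j^3 = u^3 is a perfect cube, so E-series; the 4-jet and mu = 6 give E_6.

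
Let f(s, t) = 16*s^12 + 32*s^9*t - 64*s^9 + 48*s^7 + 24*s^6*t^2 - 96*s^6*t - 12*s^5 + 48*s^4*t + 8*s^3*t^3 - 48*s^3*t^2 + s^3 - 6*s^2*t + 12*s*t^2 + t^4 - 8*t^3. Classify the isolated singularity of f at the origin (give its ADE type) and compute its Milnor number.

Type E_{6}, Milnor number mu = 6.

The Hessian of f at 0 has rank 0. Corank 2; j^3 = (s - 2*t)^3 is a perfect cube, so E-series; the 4-jet and mu = 6 give E_6.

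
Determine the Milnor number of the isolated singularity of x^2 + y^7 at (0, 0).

6

The Hessian of f at 0 is [[2, 0], [0, 0]] with rank 1, so corank 1. A Groebner basis of the Jacobian ideal J(f) in C{x,y} is {y^6, x}; counting standard monomials gives mu = 6. Corank 1: A-series; mu = 6 gives A_6.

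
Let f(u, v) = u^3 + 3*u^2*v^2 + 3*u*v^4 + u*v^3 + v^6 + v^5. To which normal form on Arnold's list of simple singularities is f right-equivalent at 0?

The Hessian of f at 0 has rank 0. Corank 2; j^3 = u^3 is a perfect cube, so E-series; the 4-jet and mu = 7 give E_7.

E_7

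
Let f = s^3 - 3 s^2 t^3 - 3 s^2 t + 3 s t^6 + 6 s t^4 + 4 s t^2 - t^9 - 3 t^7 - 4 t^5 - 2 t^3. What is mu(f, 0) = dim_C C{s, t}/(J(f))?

4

The Hessian of f at 0 has rank 0. Corank 2; j^3 = (s - t)*(s^2 - 2*s*t + 2*t^2) splits into three distinct lines over C (the quadratic factor has nonzero discriminant), so D_4.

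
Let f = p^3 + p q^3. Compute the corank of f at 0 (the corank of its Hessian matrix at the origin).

2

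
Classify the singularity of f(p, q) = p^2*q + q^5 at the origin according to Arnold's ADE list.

D_6

The Hessian of f at 0 is [[0, 0], [0, 0]] with rank 0, so corank 2. A Groebner basis of the Jacobian ideal J(f) in C{p,q} is {p^2/5 + q^4, p^3, p*q}; counting standard monomials gives mu = 6. Corank 2; j^3 = p^2*q has shape L^2 M (L != M), so D-series; mu = 6 gives D_6.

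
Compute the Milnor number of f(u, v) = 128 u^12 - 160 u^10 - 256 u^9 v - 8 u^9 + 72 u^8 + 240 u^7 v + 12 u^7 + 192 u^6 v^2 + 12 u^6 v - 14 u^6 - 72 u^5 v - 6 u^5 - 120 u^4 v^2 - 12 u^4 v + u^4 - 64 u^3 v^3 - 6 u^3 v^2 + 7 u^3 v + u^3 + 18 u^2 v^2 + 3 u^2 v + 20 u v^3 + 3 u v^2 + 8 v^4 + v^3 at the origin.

7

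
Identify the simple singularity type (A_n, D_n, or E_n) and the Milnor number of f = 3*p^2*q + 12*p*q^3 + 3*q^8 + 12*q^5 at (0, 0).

Type D9, Milnor number mu = 9.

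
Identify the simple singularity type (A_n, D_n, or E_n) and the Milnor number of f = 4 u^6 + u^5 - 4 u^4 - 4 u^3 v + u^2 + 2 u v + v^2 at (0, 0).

The Hessian of f at 0 is [[2, 2], [2, 2]] with rank 1, so corank 1. A Groebner basis of the Jacobian ideal J(f) in C{u,v} is {u/2 + v^3 + v/2, u^2 - v^2, u*v + v^2}; counting standard monomials gives mu = 4. Corank 1: A-series; mu = 4 gives A_4.

Type A_{4}, Milnor number mu = 4.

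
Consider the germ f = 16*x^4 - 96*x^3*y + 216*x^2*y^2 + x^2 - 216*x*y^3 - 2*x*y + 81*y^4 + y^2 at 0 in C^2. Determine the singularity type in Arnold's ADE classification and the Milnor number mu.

Type A3, Milnor number mu = 3.

The Hessian of f at 0 has rank 1. Corank 1: A-series; mu = 3 gives A_3.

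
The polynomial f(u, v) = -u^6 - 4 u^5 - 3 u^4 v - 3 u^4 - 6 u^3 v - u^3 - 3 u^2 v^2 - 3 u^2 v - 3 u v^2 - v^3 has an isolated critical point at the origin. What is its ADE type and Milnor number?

The Hessian of f at 0 has rank 0. Corank 2; j^3 = -(u + v)^3 is a perfect cube, so E-series; the 5-jet and mu = 8 give E_8.

Type E_8, Milnor number mu = 8.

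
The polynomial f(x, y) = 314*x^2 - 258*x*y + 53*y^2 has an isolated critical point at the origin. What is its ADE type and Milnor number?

Type A1, Milnor number mu = 1.

The Hessian of f at 0 has rank 2. Corank 0: nondegenerate Morse point, so A_1.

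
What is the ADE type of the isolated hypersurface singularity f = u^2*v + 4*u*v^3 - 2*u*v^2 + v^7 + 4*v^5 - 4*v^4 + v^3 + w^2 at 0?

The Hessian of f at 0 has rank 1. Corank 2; j^3 = v*(u - v)^2 has shape L^2 M (L != M), so D-series; mu = 8 gives D_8.

D_{8}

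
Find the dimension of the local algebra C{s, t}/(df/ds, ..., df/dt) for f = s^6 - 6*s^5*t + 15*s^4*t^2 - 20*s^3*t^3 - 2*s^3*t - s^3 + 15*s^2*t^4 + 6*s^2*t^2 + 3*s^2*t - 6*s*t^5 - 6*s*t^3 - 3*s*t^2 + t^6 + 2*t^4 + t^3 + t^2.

2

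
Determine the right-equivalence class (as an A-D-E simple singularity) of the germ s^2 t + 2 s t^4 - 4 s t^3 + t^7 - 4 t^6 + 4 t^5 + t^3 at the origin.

The Hessian of f at 0 has rank 0. Corank 2; j^3 = t*(s^2 + t^2) splits into three distinct lines over C (the quadratic factor has nonzero discriminant), so D_4.

D_4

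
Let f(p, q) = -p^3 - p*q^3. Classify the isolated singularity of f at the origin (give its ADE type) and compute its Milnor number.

Type E7, Milnor number mu = 7.

The Hessian of f at 0 has rank 0. Corank 2; j^3 = -p^3 is a perfect cube, so E-series; the 4-jet and mu = 7 give E_7.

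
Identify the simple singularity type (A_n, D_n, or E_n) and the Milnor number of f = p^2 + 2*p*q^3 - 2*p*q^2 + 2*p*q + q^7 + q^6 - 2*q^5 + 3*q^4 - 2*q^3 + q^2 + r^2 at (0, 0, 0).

Type A6, Milnor number mu = 6.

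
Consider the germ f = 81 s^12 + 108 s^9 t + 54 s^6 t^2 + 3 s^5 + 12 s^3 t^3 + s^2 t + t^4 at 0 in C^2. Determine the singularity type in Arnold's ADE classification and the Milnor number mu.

Type D_5, Milnor number mu = 5.

The Hessian of f at 0 has rank 0. Corank 2; j^3 = s^2*t has shape L^2 M (L != M), so D-series; mu = 5 gives D_5.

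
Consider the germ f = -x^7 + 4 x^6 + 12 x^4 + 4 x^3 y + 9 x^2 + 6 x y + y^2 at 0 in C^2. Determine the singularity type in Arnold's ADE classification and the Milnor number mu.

Type A6, Milnor number mu = 6.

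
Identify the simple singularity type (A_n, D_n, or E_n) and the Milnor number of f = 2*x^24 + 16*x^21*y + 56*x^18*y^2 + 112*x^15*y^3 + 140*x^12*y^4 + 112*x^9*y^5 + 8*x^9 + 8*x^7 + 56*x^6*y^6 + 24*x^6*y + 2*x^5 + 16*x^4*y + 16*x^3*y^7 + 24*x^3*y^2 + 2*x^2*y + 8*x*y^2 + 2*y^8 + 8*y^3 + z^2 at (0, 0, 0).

Type D_9, Milnor number mu = 9.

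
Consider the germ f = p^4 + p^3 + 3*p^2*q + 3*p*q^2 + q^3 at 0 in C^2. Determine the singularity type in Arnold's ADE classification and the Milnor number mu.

Type E_{6}, Milnor number mu = 6.

The Hessian of f at 0 has rank 0. Corank 2; j^3 = (p + q)^3 is a perfect cube, so E-series; the 4-jet and mu = 6 give E_6.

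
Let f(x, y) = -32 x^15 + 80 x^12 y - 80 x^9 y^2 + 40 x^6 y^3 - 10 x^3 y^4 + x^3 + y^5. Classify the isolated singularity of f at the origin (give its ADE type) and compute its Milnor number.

Type E8, Milnor number mu = 8.

The Hessian of f at 0 is [[0, 0], [0, 0]] with rank 0, so corank 2. A Groebner basis of the Jacobian ideal J(f) in C{x,y} is {y^4, x^2}; counting standard monomials gives mu = 8. Corank 2; j^3 = x^3 is a perfect cube, so E-series; the 5-jet and mu = 8 give E_8.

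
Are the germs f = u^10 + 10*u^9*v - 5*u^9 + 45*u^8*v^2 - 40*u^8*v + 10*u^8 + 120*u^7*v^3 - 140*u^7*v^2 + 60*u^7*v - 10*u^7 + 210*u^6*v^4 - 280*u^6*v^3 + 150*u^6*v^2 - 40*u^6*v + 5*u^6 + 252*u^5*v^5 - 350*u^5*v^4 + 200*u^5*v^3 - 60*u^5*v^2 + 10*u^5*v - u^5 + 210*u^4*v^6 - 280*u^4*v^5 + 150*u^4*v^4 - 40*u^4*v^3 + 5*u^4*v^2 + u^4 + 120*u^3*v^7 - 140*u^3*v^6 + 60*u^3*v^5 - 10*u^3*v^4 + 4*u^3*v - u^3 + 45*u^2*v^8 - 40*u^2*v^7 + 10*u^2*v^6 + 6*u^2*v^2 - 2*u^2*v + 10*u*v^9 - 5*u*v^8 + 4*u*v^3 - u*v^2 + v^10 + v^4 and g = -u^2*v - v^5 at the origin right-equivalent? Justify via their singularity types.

Yes.

The Hessian of f at 0 has rank 0. Corank 2; j^3 = -u*(u + v)^2 has shape L^2 M (L != M), so D-series; mu = 6 gives D_6. The Hessian of g at 0 has rank 0. Corank 2; j^3 = -u^2*v has shape L^2 M (L != M), so D-series; mu = 6 gives D_6. Both have type D_6, hence right-equivalent.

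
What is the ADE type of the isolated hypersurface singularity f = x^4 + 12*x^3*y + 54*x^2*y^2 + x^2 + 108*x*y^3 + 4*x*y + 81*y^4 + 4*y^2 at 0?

The Hessian of f at 0 is [[2, 4], [4, 8]] with rank 1, so corank 1. A Groebner basis of the Jacobian ideal J(f) in C{x,y} is {y^3, x + 2*y}; counting standard monomials gives mu = 3. Corank 1: A-series; mu = 3 gives A_3.

A_{3}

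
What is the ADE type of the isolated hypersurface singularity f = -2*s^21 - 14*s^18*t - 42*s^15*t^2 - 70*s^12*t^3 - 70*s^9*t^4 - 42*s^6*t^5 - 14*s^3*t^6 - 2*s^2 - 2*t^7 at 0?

A_{6}

The Hessian of f at 0 is [[-4, 0], [0, 0]] with rank 1, so corank 1. A Groebner basis of the Jacobian ideal J(f) in C{s,t} is {t^6, s}; counting standard monomials gives mu = 6. Corank 1: A-series; mu = 6 gives A_6.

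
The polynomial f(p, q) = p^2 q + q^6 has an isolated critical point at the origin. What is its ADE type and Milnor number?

The Hessian of f at 0 has rank 0. Corank 2; j^3 = p^2*q has shape L^2 M (L != M), so D-series; mu = 7 gives D_7.

Type D7, Milnor number mu = 7.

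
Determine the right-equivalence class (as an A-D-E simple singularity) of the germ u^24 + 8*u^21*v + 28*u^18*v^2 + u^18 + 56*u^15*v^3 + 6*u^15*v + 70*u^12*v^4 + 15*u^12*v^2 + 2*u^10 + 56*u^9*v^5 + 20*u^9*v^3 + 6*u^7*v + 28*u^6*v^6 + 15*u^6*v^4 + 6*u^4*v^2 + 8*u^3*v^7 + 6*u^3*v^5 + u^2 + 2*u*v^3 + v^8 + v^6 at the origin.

A7

The Hessian of f at 0 has rank 1. Corank 1: A-series; mu = 7 gives A_7.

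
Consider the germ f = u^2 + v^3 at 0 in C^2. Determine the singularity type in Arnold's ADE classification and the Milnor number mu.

The Hessian of f at 0 is [[2, 0], [0, 0]] with rank 1, so corank 1. A Groebner basis of the Jacobian ideal J(f) in C{u,v} is {v^2, u}; counting standard monomials gives mu = 2. Corank 1: A-series; mu = 2 gives A_2.

Type A2, Milnor number mu = 2.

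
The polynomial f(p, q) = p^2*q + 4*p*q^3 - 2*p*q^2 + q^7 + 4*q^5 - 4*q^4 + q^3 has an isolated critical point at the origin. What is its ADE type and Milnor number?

Type D_8, Milnor number mu = 8.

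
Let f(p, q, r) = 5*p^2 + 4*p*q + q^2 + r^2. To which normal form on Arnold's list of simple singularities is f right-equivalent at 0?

A1

The Hessian of f at 0 has rank 3. Corank 0: nondegenerate Morse point, so A_1.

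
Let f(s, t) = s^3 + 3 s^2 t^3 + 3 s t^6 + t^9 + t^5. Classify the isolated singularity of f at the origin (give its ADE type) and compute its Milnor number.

The Hessian of f at 0 has rank 0. Corank 2; j^3 = s^3 is a perfect cube, so E-series; the 5-jet and mu = 8 give E_8.

Type E8, Milnor number mu = 8.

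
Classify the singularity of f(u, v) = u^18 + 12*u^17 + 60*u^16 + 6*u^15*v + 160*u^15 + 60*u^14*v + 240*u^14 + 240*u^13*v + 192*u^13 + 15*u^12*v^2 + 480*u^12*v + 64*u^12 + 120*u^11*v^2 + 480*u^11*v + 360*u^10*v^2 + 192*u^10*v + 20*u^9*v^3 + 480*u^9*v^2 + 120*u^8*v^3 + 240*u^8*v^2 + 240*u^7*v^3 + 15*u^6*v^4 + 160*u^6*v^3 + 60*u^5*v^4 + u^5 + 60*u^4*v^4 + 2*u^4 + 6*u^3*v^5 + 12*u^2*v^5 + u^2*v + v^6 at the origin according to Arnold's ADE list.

D_7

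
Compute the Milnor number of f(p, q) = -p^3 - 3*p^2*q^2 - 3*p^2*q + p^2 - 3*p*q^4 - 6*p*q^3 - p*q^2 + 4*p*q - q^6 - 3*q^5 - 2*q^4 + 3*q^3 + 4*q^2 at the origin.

2

The Hessian of f at 0 has rank 1. Corank 1: A-series; mu = 2 gives A_2.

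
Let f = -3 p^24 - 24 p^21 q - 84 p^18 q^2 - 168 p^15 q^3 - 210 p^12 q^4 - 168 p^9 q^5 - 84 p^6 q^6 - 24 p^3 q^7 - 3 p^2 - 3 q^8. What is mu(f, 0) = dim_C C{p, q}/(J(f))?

The Hessian of f at 0 has rank 1. Corank 1: A-series; mu = 7 gives A_7.

7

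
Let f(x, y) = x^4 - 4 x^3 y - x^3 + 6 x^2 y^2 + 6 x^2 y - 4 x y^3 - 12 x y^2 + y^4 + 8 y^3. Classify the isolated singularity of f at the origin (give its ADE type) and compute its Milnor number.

Type E_{6}, Milnor number mu = 6.

The Hessian of f at 0 has rank 0. Corank 2; j^3 = -(x - 2*y)^3 is a perfect cube, so E-series; the 4-jet and mu = 6 give E_6.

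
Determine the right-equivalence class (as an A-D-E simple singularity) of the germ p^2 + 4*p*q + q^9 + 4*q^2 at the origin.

A8

The Hessian of f at 0 is [[2, 4], [4, 8]] with rank 1, so corank 1. A Groebner basis of the Jacobian ideal J(f) in C{p,q} is {q^8, p + 2*q}; counting standard monomials gives mu = 8. Corank 1: A-series; mu = 8 gives A_8.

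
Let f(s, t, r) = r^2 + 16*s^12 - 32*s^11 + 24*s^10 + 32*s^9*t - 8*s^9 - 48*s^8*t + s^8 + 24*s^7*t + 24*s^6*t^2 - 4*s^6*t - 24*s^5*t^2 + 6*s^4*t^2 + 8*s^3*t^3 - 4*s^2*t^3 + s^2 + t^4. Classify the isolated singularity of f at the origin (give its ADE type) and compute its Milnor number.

Type A_{3}, Milnor number mu = 3.

The Hessian of f at 0 has rank 2. Corank 1: A-series; mu = 3 gives A_3.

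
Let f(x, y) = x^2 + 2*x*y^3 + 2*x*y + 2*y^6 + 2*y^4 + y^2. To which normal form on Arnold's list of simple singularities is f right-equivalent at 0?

A5

The Hessian of f at 0 has rank 1. Corank 1: A-series; mu = 5 gives A_5.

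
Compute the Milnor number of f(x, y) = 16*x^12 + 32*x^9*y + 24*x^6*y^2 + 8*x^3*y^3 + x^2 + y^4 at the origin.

The Hessian of f at 0 is [[2, 0], [0, 0]] with rank 1, so corank 1. A Groebner basis of the Jacobian ideal J(f) in C{x,y} is {y^3, x}; counting standard monomials gives mu = 3. Corank 1: A-series; mu = 3 gives A_3.

3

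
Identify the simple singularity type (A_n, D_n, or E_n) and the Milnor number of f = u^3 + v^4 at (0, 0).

Type E_6, Milnor number mu = 6.

The Hessian of f at 0 is [[0, 0], [0, 0]] with rank 0, so corank 2. A Groebner basis of the Jacobian ideal J(f) in C{u,v} is {v^3, u^2}; counting standard monomials gives mu = 6. Corank 2; j^3 = u^3 is a perfect cube, so E-series; the 4-jet and mu = 6 give E_6.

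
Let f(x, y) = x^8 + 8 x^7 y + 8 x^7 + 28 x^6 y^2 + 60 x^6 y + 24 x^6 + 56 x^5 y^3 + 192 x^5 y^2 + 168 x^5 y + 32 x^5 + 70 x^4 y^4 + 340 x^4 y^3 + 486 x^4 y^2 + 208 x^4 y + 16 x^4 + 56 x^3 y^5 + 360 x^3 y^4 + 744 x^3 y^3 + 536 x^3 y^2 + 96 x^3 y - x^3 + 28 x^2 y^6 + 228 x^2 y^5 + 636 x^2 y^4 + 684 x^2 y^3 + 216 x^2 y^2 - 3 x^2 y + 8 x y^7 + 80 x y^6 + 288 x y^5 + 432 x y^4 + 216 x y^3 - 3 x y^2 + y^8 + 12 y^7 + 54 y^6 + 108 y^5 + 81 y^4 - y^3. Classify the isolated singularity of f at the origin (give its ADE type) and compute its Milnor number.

Type E_6, Milnor number mu = 6.

The Hessian of f at 0 has rank 0. Corank 2; j^3 = -(x + y)^3 is a perfect cube, so E-series; the 4-jet and mu = 6 give E_6.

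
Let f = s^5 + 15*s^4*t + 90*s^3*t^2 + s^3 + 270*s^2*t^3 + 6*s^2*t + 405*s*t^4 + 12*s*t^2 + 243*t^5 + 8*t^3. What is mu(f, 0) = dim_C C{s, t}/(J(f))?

The Hessian of f at 0 has rank 0. Corank 2; j^3 = (s + 2*t)^3 is a perfect cube, so E-series; the 5-jet and mu = 8 give E_8.

8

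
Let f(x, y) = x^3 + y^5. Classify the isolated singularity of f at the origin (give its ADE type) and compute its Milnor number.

The Hessian of f at 0 has rank 0. Corank 2; j^3 = x^3 is a perfect cube, so E-series; the 5-jet and mu = 8 give E_8.

Type E_{8}, Milnor number mu = 8.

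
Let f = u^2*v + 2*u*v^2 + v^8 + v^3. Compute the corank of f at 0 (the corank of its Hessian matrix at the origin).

2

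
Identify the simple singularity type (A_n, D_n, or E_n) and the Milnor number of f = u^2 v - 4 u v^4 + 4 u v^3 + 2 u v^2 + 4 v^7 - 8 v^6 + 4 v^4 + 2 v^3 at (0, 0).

Type D_{4}, Milnor number mu = 4.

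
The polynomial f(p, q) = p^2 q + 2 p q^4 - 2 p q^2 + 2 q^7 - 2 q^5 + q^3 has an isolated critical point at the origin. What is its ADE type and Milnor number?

The Hessian of f at 0 has rank 0. Corank 2; j^3 = q*(p - q)^2 has shape L^2 M (L != M), so D-series; mu = 8 gives D_8.

Type D_8, Milnor number mu = 8.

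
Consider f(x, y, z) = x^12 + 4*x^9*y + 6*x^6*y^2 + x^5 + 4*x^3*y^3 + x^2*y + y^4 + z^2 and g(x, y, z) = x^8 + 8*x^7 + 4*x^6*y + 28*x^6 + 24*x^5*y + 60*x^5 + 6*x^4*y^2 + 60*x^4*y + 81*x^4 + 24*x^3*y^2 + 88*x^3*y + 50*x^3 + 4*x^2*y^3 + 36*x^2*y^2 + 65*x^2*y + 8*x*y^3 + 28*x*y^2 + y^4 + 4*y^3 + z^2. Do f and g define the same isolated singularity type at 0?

The Hessian of f at 0 is [[0, 0, 0], [0, 0, 0], [0, 0, 2]] with rank 1, so corank 2. A Groebner basis of the Jacobian ideal J(f) in C{x,y,z} is {x^3, x^2/4 + y^3, x*y, z}; counting standard monomials gives mu = 5. Corank 2; j^3 = x^2*y has shape L^2 M (L != M), so D-series; mu = 5 gives D_5. The Hessian of g at 0 is [[0, 0, 0], [0, 0, 0], [0, 0, 2]] with rank 1, so corank 2. A Groebner basis of the Jacobian ideal J(g) in C{x,y,z} is {x*y^2 - 125*x*y/16 - 25*y^2/8, 625*x*y/32 + y^3 + 125*y^2/16, x^2 + 31*x*y/40 + 3*y^2/20, z}; counting standard monomials gives mu = 5. Corank 2; j^3 = (2*x + y)*(5*x + 2*y)^2 has shape L^2 M (L != M), so D-series; mu = 5 gives D_5. Both have type D_5, hence right-equivalent.

Yes.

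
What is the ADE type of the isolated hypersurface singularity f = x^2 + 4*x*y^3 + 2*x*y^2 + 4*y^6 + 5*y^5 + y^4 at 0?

The Hessian of f at 0 has rank 1. Corank 1: A-series; mu = 4 gives A_4.

A_{4}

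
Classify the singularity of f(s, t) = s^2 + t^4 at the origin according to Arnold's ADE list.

The Hessian of f at 0 has rank 1. Corank 1: A-series; mu = 3 gives A_3.

A_{3}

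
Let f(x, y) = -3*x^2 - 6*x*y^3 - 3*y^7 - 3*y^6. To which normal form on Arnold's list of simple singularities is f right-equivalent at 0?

A_6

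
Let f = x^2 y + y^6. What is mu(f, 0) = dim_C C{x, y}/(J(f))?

The Hessian of f at 0 has rank 0. Corank 2; j^3 = x^2*y has shape L^2 M (L != M), so D-series; mu = 7 gives D_7.

7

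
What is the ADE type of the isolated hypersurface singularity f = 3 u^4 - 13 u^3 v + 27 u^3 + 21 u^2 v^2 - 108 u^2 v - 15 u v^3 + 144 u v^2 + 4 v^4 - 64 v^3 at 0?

The Hessian of f at 0 has rank 0. Corank 2; j^3 = (3*u - 4*v)^3 is a perfect cube, so E-series; the 4-jet and mu = 7 give E_7.

E_7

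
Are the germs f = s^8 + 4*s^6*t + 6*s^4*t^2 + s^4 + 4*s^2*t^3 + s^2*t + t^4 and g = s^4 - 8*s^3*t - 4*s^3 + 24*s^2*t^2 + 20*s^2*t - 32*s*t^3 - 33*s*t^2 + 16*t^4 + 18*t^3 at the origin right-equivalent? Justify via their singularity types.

Yes.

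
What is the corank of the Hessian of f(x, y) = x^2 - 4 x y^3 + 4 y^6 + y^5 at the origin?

1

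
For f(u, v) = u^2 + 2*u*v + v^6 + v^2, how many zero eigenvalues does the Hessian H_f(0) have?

The Hessian at 0 is [[2, 2], [2, 2]] of rank 1; hence corank 1.

1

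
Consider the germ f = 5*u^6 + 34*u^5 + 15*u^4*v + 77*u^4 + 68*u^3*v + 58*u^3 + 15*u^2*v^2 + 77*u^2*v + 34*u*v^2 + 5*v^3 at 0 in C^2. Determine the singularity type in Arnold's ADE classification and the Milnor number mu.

The Hessian of f at 0 has rank 0. Corank 2; j^3 = (2*u + v)*(29*u^2 + 24*u*v + 5*v^2) splits into three distinct lines over C (the quadratic factor has nonzero discriminant), so D_4.

Type D_4, Milnor number mu = 4.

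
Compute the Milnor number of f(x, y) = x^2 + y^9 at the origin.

8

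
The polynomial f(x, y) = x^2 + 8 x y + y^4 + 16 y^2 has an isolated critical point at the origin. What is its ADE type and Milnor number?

Type A_3, Milnor number mu = 3.

The Hessian of f at 0 is [[2, 8], [8, 32]] with rank 1, so corank 1. A Groebner basis of the Jacobian ideal J(f) in C{x,y} is {y^3, x + 4*y}; counting standard monomials gives mu = 3. Corank 1: A-series; mu = 3 gives A_3.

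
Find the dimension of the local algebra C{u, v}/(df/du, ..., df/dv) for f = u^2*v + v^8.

9

The Hessian of f at 0 has rank 0. Corank 2; j^3 = u^2*v has shape L^2 M (L != M), so D-series; mu = 9 gives D_9.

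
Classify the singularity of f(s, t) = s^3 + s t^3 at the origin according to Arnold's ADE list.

The Hessian of f at 0 is [[0, 0], [0, 0]] with rank 0, so corank 2. A Groebner basis of the Jacobian ideal J(f) in C{s,t} is {s^3, s*t^2, 3*s^2 + t^3}; counting standard monomials gives mu = 7. Corank 2; j^3 = s^3 is a perfect cube, so E-series; the 4-jet and mu = 7 give E_7.

E7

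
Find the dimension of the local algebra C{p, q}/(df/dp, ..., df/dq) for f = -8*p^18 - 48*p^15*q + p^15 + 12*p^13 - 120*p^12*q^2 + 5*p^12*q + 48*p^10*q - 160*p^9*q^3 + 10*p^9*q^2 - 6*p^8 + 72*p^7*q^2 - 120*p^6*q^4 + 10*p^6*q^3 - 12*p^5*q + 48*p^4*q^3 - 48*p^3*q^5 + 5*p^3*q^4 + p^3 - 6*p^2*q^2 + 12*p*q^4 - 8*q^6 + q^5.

The Hessian of f at 0 has rank 0. Corank 2; j^3 = p^3 is a perfect cube, so E-series; the 5-jet and mu = 8 give E_8.

8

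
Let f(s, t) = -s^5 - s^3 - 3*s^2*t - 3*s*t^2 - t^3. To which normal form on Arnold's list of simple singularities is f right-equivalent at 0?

The Hessian of f at 0 has rank 0. Corank 2; j^3 = -(s + t)^3 is a perfect cube, so E-series; the 5-jet and mu = 8 give E_8.

E_{8}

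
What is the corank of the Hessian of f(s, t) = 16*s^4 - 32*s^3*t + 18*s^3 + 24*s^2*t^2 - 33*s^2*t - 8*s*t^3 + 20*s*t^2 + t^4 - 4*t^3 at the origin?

Hessian at 0 has rank 0.

2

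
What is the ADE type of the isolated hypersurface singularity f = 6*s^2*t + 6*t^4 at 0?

The Hessian of f at 0 is [[0, 0], [0, 0]] with rank 0, so corank 2. A Groebner basis of the Jacobian ideal J(f) in C{s,t} is {s^3, s^2/4 + t^3, s*t}; counting standard monomials gives mu = 5. Corank 2; j^3 = 6*s^2*t has shape L^2 M (L != M), so D-series; mu = 5 gives D_5.

D5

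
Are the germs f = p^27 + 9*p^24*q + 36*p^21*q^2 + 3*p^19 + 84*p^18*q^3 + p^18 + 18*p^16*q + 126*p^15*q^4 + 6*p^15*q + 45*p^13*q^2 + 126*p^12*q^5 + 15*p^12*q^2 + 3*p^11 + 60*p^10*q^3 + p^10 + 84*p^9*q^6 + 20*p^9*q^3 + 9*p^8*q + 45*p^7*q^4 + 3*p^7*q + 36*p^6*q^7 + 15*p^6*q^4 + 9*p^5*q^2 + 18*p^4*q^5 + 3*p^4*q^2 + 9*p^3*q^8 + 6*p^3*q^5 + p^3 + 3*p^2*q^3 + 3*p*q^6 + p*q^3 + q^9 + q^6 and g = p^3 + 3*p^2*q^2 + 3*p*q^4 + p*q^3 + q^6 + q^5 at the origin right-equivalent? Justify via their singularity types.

Yes.

The Hessian of f at 0 has rank 0. Corank 2; j^3 = p^3 is a perfect cube, so E-series; the 4-jet and mu = 7 give E_7. The Hessian of g at 0 has rank 0. Corank 2; j^3 = p^3 is a perfect cube, so E-series; the 4-jet and mu = 7 give E_7. Both have type E_7, hence right-equivalent.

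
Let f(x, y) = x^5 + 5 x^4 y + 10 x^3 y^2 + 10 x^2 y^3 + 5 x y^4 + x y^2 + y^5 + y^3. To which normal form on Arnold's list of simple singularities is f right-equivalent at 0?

D6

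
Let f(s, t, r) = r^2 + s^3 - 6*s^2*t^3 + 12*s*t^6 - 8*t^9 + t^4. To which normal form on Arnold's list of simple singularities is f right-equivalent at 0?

E6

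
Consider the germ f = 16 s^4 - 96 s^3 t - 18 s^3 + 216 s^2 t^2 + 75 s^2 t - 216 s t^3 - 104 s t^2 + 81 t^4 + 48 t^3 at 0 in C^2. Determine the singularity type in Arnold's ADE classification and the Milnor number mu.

Type D_{5}, Milnor number mu = 5.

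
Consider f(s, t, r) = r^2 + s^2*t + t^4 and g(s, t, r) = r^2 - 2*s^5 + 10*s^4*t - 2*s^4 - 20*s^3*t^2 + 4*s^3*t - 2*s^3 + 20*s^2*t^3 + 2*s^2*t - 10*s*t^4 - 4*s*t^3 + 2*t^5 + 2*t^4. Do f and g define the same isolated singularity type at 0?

Yes.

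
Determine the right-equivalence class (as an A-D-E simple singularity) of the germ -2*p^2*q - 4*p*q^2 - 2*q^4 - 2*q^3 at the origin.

D_{5}

The Hessian of f at 0 is [[0, 0], [0, 0]] with rank 0, so corank 2. A Groebner basis of the Jacobian ideal J(f) in C{p,q} is {p^3 - p^2/4 + q^2/4, p^2/4 + q^3 - q^2/4, p*q + q^2}; counting standard monomials gives mu = 5. Corank 2; j^3 = -2*q*(p + q)^2 has shape L^2 M (L != M), so D-series; mu = 5 gives D_5.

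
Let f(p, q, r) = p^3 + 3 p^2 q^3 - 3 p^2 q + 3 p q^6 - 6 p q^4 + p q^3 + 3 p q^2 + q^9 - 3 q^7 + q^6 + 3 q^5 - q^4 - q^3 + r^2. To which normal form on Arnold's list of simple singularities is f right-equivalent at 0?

E_7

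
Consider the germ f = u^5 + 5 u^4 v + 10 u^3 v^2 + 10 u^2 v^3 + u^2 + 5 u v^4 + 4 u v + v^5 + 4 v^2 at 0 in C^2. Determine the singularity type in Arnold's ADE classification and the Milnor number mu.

Type A_{4}, Milnor number mu = 4.

The Hessian of f at 0 has rank 1. Corank 1: A-series; mu = 4 gives A_4.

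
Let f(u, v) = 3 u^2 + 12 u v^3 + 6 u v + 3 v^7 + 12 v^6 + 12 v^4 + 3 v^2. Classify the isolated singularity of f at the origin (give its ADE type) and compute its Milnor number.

Type A_6, Milnor number mu = 6.

The Hessian of f at 0 has rank 1. Corank 1: A-series; mu = 6 gives A_6.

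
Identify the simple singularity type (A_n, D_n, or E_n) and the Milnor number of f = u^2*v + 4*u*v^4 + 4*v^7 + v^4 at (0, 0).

The Hessian of f at 0 has rank 0. Corank 2; j^3 = u^2*v has shape L^2 M (L != M), so D-series; mu = 5 gives D_5.

Type D_5, Milnor number mu = 5.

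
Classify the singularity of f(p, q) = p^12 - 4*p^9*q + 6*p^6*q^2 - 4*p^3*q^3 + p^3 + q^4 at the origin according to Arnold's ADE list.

E_6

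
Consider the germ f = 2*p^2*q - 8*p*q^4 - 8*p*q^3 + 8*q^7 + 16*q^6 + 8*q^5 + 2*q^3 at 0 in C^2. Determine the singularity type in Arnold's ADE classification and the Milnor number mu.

Type D_{4}, Milnor number mu = 4.

The Hessian of f at 0 has rank 0. Corank 2; j^3 = 2*q*(p^2 + q^2) splits into three distinct lines over C (the quadratic factor has nonzero discriminant), so D_4.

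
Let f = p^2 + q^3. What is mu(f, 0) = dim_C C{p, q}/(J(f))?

2

The Hessian of f at 0 has rank 1. Corank 1: A-series; mu = 2 gives A_2.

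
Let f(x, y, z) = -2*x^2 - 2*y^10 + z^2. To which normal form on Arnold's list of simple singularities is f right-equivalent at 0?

A9

The Hessian of f at 0 has rank 2. Corank 1: A-series; mu = 9 gives A_9.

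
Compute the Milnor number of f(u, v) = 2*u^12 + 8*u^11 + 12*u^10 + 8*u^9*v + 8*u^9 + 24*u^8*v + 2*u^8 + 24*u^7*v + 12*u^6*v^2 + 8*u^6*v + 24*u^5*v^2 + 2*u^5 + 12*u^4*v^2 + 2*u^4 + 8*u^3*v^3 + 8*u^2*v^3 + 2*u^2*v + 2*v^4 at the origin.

The Hessian of f at 0 has rank 0. Corank 2; j^3 = 2*u^2*v has shape L^2 M (L != M), so D-series; mu = 5 gives D_5.

5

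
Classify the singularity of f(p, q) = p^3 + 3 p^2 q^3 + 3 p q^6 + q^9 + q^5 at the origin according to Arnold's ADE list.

The Hessian of f at 0 has rank 0. Corank 2; j^3 = p^3 is a perfect cube, so E-series; the 5-jet and mu = 8 give E_8.

E8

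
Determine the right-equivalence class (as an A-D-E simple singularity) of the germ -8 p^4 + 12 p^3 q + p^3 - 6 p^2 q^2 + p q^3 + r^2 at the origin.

The Hessian of f at 0 has rank 1. Corank 2; j^3 = p^3 is a perfect cube, so E-series; the 4-jet and mu = 7 give E_7.

E_7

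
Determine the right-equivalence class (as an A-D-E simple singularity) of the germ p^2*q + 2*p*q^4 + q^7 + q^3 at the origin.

D4

The Hessian of f at 0 is [[0, 0], [0, 0]] with rank 0, so corank 2. A Groebner basis of the Jacobian ideal J(f) in C{p,q} is {q^3, p^2 + 3*q^2, p*q}; counting standard monomials gives mu = 4. Corank 2; j^3 = q*(p^2 + q^2) splits into three distinct lines over C (the quadratic factor has nonzero discriminant), so D_4.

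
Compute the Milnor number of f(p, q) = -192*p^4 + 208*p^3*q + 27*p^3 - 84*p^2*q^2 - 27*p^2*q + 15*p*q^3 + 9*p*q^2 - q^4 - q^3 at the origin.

The Hessian of f at 0 has rank 0. Corank 2; j^3 = (3*p - q)^3 is a perfect cube, so E-series; the 4-jet and mu = 7 give E_7.

7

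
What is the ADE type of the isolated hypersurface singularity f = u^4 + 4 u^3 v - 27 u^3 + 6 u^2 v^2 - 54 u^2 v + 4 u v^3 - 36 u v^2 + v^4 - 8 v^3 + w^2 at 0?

E_6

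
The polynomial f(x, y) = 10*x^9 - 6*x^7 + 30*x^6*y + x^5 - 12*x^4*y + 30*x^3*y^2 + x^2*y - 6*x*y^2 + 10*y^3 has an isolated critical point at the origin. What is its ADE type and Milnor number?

Type D4, Milnor number mu = 4.

The Hessian of f at 0 has rank 0. Corank 2; j^3 = y*(x^2 - 6*x*y + 10*y^2) splits into three distinct lines over C (the quadratic factor has nonzero discriminant), so D_4.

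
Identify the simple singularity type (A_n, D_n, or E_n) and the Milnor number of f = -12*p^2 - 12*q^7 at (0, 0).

The Hessian of f at 0 is [[-24, 0], [0, 0]] with rank 1, so corank 1. A Groebner basis of the Jacobian ideal J(f) in C{p,q} is {q^6, p}; counting standard monomials gives mu = 6. Corank 1: A-series; mu = 6 gives A_6.

Type A_{6}, Milnor number mu = 6.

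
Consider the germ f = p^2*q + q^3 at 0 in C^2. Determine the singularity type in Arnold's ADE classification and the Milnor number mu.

Type D_{4}, Milnor number mu = 4.

The Hessian of f at 0 has rank 0. Corank 2; j^3 = q*(p^2 + q^2) splits into three distinct lines over C (the quadratic factor has nonzero discriminant), so D_4.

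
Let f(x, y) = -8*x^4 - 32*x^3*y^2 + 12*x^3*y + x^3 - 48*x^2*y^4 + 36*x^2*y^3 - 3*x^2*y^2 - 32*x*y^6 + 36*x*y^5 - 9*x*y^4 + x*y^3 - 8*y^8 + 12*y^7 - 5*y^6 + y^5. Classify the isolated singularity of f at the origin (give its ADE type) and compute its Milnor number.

Type E7, Milnor number mu = 7.

The Hessian of f at 0 is [[0, 0], [0, 0]] with rank 0, so corank 2. A Groebner basis of the Jacobian ideal J(f) in C{x,y} is {-3*x^2/7 + y^4 - y^3/7, x^3, x^2*y + x^2/7 + y^3/21, x^2 + x*y^2 + y^3/3}; counting standard monomials gives mu = 7. Corank 2; j^3 = x^3 is a perfect cube, so E-series; the 4-jet and mu = 7 give E_7.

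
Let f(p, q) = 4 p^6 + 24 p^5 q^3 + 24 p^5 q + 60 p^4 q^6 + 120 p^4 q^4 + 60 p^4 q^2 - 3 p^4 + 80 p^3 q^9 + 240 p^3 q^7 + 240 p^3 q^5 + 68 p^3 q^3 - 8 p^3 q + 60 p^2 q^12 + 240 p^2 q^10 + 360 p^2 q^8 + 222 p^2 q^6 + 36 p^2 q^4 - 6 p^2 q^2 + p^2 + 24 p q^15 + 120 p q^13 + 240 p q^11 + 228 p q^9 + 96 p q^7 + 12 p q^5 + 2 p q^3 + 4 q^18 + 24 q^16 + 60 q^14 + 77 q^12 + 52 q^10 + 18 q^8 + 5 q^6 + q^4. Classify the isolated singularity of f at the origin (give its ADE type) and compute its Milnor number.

Type A_3, Milnor number mu = 3.

The Hessian of f at 0 has rank 1. Corank 1: A-series; mu = 3 gives A_3.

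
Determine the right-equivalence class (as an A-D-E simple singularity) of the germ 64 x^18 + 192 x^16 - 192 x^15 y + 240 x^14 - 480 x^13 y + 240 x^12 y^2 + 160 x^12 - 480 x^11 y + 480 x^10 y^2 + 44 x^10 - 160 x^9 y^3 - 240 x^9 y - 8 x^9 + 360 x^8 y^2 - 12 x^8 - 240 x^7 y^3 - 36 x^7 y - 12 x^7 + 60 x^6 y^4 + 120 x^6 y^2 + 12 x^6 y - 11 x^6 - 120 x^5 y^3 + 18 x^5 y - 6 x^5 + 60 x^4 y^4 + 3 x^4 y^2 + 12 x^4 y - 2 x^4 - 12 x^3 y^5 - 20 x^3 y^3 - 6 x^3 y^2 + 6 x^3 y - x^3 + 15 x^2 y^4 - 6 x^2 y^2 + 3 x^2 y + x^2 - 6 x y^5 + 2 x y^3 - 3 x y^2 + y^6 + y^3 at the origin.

A_{2}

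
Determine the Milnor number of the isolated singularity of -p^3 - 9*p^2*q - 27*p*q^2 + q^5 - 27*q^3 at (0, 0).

The Hessian of f at 0 has rank 0. Corank 2; j^3 = -(p + 3*q)^3 is a perfect cube, so E-series; the 5-jet and mu = 8 give E_8.

8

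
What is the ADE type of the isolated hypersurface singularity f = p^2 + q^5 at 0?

A_{4}

The Hessian of f at 0 has rank 1. Corank 1: A-series; mu = 4 gives A_4.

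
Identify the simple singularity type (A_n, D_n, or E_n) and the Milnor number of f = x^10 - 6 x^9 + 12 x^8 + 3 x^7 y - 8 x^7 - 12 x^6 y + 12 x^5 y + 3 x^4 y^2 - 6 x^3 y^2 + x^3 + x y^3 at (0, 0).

The Hessian of f at 0 has rank 0. Corank 2; j^3 = x^3 is a perfect cube, so E-series; the 4-jet and mu = 7 give E_7.

Type E_{7}, Milnor number mu = 7.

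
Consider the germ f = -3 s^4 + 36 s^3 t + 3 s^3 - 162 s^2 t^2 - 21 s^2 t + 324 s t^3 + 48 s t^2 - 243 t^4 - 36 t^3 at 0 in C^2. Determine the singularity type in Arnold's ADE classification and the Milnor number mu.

The Hessian of f at 0 is [[0, 0], [0, 0]] with rank 0, so corank 2. A Groebner basis of the Jacobian ideal J(f) in C{s,t} is {s*t^2 + s*t/2 - t^2, s*t/4 + t^3 - t^2/2, s^2 - 5*s*t + 6*t^2}; counting standard monomials gives mu = 5. Corank 2; j^3 = 3*(s - 3*t)*(s - 2*t)^2 has shape L^2 M (L != M), so D-series; mu = 5 gives D_5.

Type D_{5}, Milnor number mu = 5.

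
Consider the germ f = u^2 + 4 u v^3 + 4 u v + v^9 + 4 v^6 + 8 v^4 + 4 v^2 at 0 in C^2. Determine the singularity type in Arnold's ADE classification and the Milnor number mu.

Type A_8, Milnor number mu = 8.

The Hessian of f at 0 has rank 1. Corank 1: A-series; mu = 8 gives A_8.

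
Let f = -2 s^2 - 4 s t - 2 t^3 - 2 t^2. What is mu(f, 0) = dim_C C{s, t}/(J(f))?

The Hessian of f at 0 has rank 1. Corank 1: A-series; mu = 2 gives A_2.

2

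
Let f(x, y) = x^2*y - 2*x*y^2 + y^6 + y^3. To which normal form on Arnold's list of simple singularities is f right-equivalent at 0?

The Hessian of f at 0 has rank 0. Corank 2; j^3 = y*(x - y)^2 has shape L^2 M (L != M), so D-series; mu = 7 gives D_7.

D7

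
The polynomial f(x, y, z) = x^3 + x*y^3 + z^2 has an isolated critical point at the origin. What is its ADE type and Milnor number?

Type E_{7}, Milnor number mu = 7.

The Hessian of f at 0 is [[0, 0, 0], [0, 0, 0], [0, 0, 2]] with rank 1, so corank 2. A Groebner basis of the Jacobian ideal J(f) in C{x,y,z} is {x^3, x*y^2, 3*x^2 + y^3, z}; counting standard monomials gives mu = 7. Corank 2; j^3 = x^3 is a perfect cube, so E-series; the 4-jet and mu = 7 give E_7.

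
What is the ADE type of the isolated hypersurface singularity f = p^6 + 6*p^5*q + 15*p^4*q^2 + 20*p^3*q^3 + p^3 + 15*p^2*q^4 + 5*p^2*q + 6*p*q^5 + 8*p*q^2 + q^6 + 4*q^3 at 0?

The Hessian of f at 0 is [[0, 0], [0, 0]] with rank 0, so corank 2. A Groebner basis of the Jacobian ideal J(f) in C{p,q} is {-p*q/6 + q^5 - q^2/3, p*q^2 + 2*q^3, p^2 + 3*p*q + 2*q^2}; counting standard monomials gives mu = 7. Corank 2; j^3 = (p + q)*(p + 2*q)^2 has shape L^2 M (L != M), so D-series; mu = 7 gives D_7.

D_{7}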